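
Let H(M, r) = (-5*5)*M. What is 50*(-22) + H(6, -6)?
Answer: -1250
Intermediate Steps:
H(M, r) = -25*M
50*(-22) + H(6, -6) = 50*(-22) - 25*6 = -1100 - 150 = -1250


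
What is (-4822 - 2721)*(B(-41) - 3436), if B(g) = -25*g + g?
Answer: 18495436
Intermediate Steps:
B(g) = -24*g
(-4822 - 2721)*(B(-41) - 3436) = (-4822 - 2721)*(-24*(-41) - 3436) = -7543*(984 - 3436) = -7543*(-2452) = 18495436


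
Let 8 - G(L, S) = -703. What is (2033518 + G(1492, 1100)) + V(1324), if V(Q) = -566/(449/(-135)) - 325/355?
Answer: 64854582216/31879 ≈ 2.0344e+6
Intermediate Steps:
G(L, S) = 711 (G(L, S) = 8 - 1*(-703) = 8 + 703 = 711)
V(Q) = 5395925/31879 (V(Q) = -566/(449*(-1/135)) - 325*1/355 = -566/(-449/135) - 65/71 = -566*(-135/449) - 65/71 = 76410/449 - 65/71 = 5395925/31879)
(2033518 + G(1492, 1100)) + V(1324) = (2033518 + 711) + 5395925/31879 = 2034229 + 5395925/31879 = 64854582216/31879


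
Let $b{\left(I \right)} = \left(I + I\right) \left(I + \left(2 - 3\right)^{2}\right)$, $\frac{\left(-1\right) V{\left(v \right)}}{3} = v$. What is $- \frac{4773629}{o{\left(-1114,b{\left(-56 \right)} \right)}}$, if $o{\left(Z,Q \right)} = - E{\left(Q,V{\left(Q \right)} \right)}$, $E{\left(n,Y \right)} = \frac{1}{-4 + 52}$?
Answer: $229134192$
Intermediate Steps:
$V{\left(v \right)} = - 3 v$
$E{\left(n,Y \right)} = \frac{1}{48}$
$b{\left(I \right)} = 2 I \left(1 + I\right)$ ($b{\left(I \right)} = 2 I \left(I + \left(-1\right)^{2}\right) = 2 I \left(I + 1\right) = 2 I \left(1 + I\right)$)
$o{\left(Z,Q \right)} = - \frac{1}{48}$ ($o{\left(Z,Q \right)} = \left(-1\right) \frac{1}{48} = - \frac{1}{48}$)
$- \frac{4773629}{o{\left(-1114,b{\left(-56 \right)} \right)}} = - \frac{4773629}{- \frac{1}{48}} = \left(-4773629\right) \left(-48\right) = 229134192$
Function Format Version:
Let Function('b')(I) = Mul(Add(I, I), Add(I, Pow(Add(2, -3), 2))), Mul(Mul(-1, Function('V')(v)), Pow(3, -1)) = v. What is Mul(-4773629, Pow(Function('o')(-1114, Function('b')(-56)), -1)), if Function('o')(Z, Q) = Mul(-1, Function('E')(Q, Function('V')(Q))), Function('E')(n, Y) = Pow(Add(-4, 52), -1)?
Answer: 229134192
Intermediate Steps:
Function('V')(v) = Mul(-3, v)
Function('E')(n, Y) = Rational(1, 48) (Function('E')(n, Y) = Pow(48, -1) = Rational(1, 48))
Function('b')(I) = Mul(2, I, Add(1, I)) (Function('b')(I) = Mul(Mul(2, I), Add(I, Pow(-1, 2))) = Mul(Mul(2, I), Add(I, 1)) = Mul(Mul(2, I), Add(1, I)) = Mul(2, I, Add(1, I)))
Function('o')(Z, Q) = Rational(-1, 48) (Function('o')(Z, Q) = Mul(-1, Rational(1, 48)) = Rational(-1, 48))
Mul(-4773629, Pow(Function('o')(-1114, Function('b')(-56)), -1)) = Mul(-4773629, Pow(Rational(-1, 48), -1)) = Mul(-4773629, -48) = 229134192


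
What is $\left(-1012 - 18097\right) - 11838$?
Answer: $-30947$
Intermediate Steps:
$\left(-1012 - 18097\right) - 11838 = -19109 - 11838 = -30947$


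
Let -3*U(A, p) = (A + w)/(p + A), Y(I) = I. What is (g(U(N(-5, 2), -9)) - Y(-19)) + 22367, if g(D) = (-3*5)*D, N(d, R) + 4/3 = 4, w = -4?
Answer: 425354/19 ≈ 22387.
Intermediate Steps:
N(d, R) = 8/3 (N(d, R) = -4/3 + 4 = 8/3)
U(A, p) = -(-4 + A)/(3*(A + p)) (U(A, p) = -(A - 4)/(3*(p + A)) = -(-4 + A)/(3*(A + p)))
g(D) = -15*D
(g(U(N(-5, 2), -9)) - Y(-19)) + 22367 = (-5*(4 - 1*8/3)/(8/3 - 9) - 1*(-19)) + 22367 = (-5*(4 - 8/3)/(-19/3) + 19) + 22367 = (-5*(-3)*4/(19*3) + 19) + 22367 = (-15*(-4/57) + 19) + 22367 = (20/19 + 19) + 22367 = 381/19 + 22367 = 425354/19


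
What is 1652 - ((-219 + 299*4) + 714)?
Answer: -39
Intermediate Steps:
1652 - ((-219 + 299*4) + 714) = 1652 - ((-219 + 1196) + 714) = 1652 - (977 + 714) = 1652 - 1*1691 = 1652 - 1691 = -39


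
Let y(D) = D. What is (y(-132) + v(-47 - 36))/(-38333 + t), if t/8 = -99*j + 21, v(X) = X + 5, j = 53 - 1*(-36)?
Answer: 210/108653 ≈ 0.0019328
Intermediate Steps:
j = 89 (j = 53 + 36 = 89)
v(X) = 5 + X
t = -70320 (t = 8*(-99*89 + 21) = 8*(-8811 + 21) = 8*(-8790) = -70320)
(y(-132) + v(-47 - 36))/(-38333 + t) = (-132 + (5 + (-47 - 36)))/(-38333 - 70320) = (-132 + (5 - 83))/(-108653) = (-132 - 78)*(-1/108653) = -210*(-1/108653) = 210/108653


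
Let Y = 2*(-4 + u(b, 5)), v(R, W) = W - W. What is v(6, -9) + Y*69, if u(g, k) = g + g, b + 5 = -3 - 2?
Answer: -3312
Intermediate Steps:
v(R, W) = 0
b = -10 (b = -5 + (-3 - 2) = -5 - 5 = -10)
u(g, k) = 2*g
Y = -48 (Y = 2*(-4 + 2*(-10)) = 2*(-4 - 20) = 2*(-24) = -48)
v(6, -9) + Y*69 = 0 - 48*69 = 0 - 3312 = -3312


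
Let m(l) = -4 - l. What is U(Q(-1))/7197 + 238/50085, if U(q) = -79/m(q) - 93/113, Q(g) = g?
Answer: 16092118/1939627485 ≈ 0.0082965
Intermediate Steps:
U(q) = -93/113 - 79/(-4 - q) (U(q) = -79/(-4 - q) - 93/113 = -93/113 - 79/(-4 - q))
U(Q(-1))/7197 + 238/50085 = ((8555 - 93*(-1))/(113*(4 - 1)))/7197 + 238/50085 = ((1/113)*(8555 + 93)/3)*(1/7197) + 238*(1/50085) = ((1/113)*(1/3)*8648)*(1/7197) + 34/7155 = (8648/339)*(1/7197) + 34/7155 = 8648/2439783 + 34/7155 = 16092118/1939627485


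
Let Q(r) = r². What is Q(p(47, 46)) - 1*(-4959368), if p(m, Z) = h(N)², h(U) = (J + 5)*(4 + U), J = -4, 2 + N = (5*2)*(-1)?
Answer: 4963464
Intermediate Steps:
N = -12 (N = -2 + (5*2)*(-1) = -2 + 10*(-1) = -2 - 10 = -12)
h(U) = 4 + U (h(U) = (-4 + 5)*(4 + U) = 1*(4 + U) = 4 + U)
p(m, Z) = 64 (p(m, Z) = (4 - 12)² = (-8)² = 64)
Q(p(47, 46)) - 1*(-4959368) = 64² - 1*(-4959368) = 4096 + 4959368 = 4963464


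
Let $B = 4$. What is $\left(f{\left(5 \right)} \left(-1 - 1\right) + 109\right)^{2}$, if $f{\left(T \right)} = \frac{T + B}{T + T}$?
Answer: $\frac{287296}{25} \approx 11492.0$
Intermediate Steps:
$f{\left(T \right)} = \frac{4 + T}{2 T}$ ($f{\left(T \right)} = \frac{T + 4}{T + T} = \frac{4 + T}{2 T}$)
$\left(f{\left(5 \right)} \left(-1 - 1\right) + 109\right)^{2} = \left(\frac{4 + 5}{2 \cdot 5} \left(-1 - 1\right) + 109\right)^{2} = \left(\frac{1}{2} \cdot \frac{1}{5} \cdot 9 \left(-2\right) + 109\right)^{2} = \left(\frac{9}{10} \left(-2\right) + 109\right)^{2} = \left(- \frac{9}{5} + 109\right)^{2} = \left(\frac{536}{5}\right)^{2} = \frac{287296}{25}$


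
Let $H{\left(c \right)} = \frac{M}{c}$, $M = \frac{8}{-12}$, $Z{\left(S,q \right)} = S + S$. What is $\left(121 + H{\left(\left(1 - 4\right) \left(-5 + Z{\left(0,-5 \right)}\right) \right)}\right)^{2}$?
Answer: $\frac{29626249}{2025} \approx 14630.0$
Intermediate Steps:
$Z{\left(S,q \right)} = 2 S$
$M = - \frac{2}{3}$ ($M = 8 \left(- \frac{1}{12}\right) = - \frac{2}{3} \approx -0.66667$)
$H{\left(c \right)} = - \frac{2}{3 c}$
$\left(121 + H{\left(\left(1 - 4\right) \left(-5 + Z{\left(0,-5 \right)}\right) \right)}\right)^{2} = \left(121 - \frac{2}{3 \left(1 - 4\right) \left(-5 + 2 \cdot 0\right)}\right)^{2} = \left(121 - \frac{2}{3 \left(- 3 \left(-5 + 0\right)\right)}\right)^{2} = \left(121 - \frac{2}{3 \left(\left(-3\right) \left(-5\right)\right)}\right)^{2} = \left(121 - \frac{2}{3 \cdot 15}\right)^{2} = \left(121 - \frac{2}{45}\right)^{2} = \left(\frac{5443}{45}\right)^{2} = \frac{29626249}{2025}$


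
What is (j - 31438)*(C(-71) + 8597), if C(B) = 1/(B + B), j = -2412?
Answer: -20661583025/71 ≈ -2.9101e+8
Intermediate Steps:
C(B) = 1/(2*B)
(j - 31438)*(C(-71) + 8597) = (-2412 - 31438)*((1/2)/(-71) + 8597) = -33850*((1/2)*(-1/71) + 8597) = -33850*(-1/142 + 8597) = -33850*1220773/142 = -20661583025/71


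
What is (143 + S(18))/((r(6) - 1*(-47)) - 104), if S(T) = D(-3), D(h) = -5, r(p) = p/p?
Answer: -69/28 ≈ -2.4643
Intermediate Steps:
r(p) = 1
S(T) = -5
(143 + S(18))/((r(6) - 1*(-47)) - 104) = (143 - 5)/((1 - 1*(-47)) - 104) = 138/((1 + 47) - 104) = 138/(48 - 104) = 138/(-56) = 138*(-1/56) = -69/28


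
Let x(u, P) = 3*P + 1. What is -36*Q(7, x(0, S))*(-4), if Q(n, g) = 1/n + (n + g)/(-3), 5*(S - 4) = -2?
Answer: -30864/35 ≈ -881.83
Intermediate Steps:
S = 18/5 (S = 4 + (⅕)*(-2) = 4 - ⅖ = 18/5 ≈ 3.6000)
x(u, P) = 1 + 3*P
Q(n, g) = 1/n - g/3 - n/3 (Q(n, g) = 1/n + (g + n)*(-⅓) = 1/n + (-g/3 - n/3) = 1/n - g/3 - n/3)
-36*Q(7, x(0, S))*(-4) = -12*(3 - 1*7*((1 + 3*(18/5)) + 7))/7*(-4) = -12*(3 - 1*7*((1 + 54/5) + 7))/7*(-4) = -12*(3 - 1*7*(59/5 + 7))/7*(-4) = -12*(3 - 1*7*94/5)/7*(-4) = -12*(3 - 658/5)/7*(-4) = -12*(-643)/(7*5)*(-4) = -36*(-643/105)*(-4) = (7716/35)*(-4) = -30864/35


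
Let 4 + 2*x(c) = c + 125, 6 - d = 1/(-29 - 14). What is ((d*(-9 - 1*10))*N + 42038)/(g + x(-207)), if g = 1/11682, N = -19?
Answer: -22209035706/21599975 ≈ -1028.2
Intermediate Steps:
d = 259/43 (d = 6 - 1/(-29 - 14) = 6 - 1/(-43) = 6 - 1*(-1/43) = 6 + 1/43 = 259/43 ≈ 6.0233)
x(c) = 121/2 + c/2 (x(c) = -2 + (c + 125)/2 = -2 + (125 + c)/2 = -2 + (125/2 + c/2) = 121/2 + c/2)
g = 1/11682 ≈ 8.5602e-5
((d*(-9 - 1*10))*N + 42038)/(g + x(-207)) = ((259*(-9 - 1*10)/43)*(-19) + 42038)/(1/11682 + (121/2 + (½)*(-207))) = ((259*(-9 - 10)/43)*(-19) + 42038)/(1/11682 + (121/2 - 207/2)) = (((259/43)*(-19))*(-19) + 42038)/(1/11682 - 43) = (-4921/43*(-19) + 42038)/(-502325/11682) = (93499/43 + 42038)*(-11682/502325) = (1901133/43)*(-11682/502325) = -22209035706/21599975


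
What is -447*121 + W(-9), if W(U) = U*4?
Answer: -54123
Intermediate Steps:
W(U) = 4*U
-447*121 + W(-9) = -447*121 + 4*(-9) = -54087 - 36 = -54123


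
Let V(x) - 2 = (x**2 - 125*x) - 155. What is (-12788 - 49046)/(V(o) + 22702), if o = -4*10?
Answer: -61834/29149 ≈ -2.1213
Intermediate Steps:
o = -40
V(x) = -153 + x**2 - 125*x (V(x) = 2 + ((x**2 - 125*x) - 155) = 2 + (-155 + x**2 - 125*x) = -153 + x**2 - 125*x)
(-12788 - 49046)/(V(o) + 22702) = (-12788 - 49046)/((-153 + (-40)**2 - 125*(-40)) + 22702) = -61834/((-153 + 1600 + 5000) + 22702) = -61834/(6447 + 22702) = -61834/29149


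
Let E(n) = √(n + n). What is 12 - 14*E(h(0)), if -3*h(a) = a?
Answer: 12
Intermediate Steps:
h(a) = -a/3
E(n) = √2*√n (E(n) = √(2*n) = √2*√n)
12 - 14*E(h(0)) = 12 - 14*√2*√(-⅓*0) = 12 - 14*√2*√0 = 12 - 14*√2*0 = 12 - 14*0 = 12 + 0 = 12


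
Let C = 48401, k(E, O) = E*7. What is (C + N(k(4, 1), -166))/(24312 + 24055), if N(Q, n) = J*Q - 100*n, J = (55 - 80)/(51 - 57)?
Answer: 195353/145101 ≈ 1.3463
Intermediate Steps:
J = 25/6 (J = -25/(-6) = -25*(-1/6) = 25/6 ≈ 4.1667)
k(E, O) = 7*E
N(Q, n) = -100*n + 25*Q/6 (N(Q, n) = 25*Q/6 - 100*n = -100*n + 25*Q/6)
(C + N(k(4, 1), -166))/(24312 + 24055) = (48401 + (-100*(-166) + 25*(7*4)/6))/(24312 + 24055) = (48401 + (16600 + (25/6)*28))/48367 = (48401 + (16600 + 350/3))*(1/48367) = (48401 + 50150/3)*(1/48367) = (195353/3)*(1/48367) = 195353/145101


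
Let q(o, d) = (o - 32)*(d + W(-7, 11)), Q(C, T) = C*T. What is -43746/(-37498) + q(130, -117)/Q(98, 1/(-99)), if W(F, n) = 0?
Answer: 217191540/18749 ≈ 11584.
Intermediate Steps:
q(o, d) = d*(-32 + o) (q(o, d) = (o - 32)*(d + 0) = (-32 + o)*d = d*(-32 + o))
-43746/(-37498) + q(130, -117)/Q(98, 1/(-99)) = -43746/(-37498) + (-117*(-32 + 130))/((98/(-99))) = -43746*(-1/37498) + (-117*98)/((98*(-1/99))) = 21873/18749 - 11466/(-98/99) = 21873/18749 - 11466*(-99/98) = 21873/18749 + 11583 = 217191540/18749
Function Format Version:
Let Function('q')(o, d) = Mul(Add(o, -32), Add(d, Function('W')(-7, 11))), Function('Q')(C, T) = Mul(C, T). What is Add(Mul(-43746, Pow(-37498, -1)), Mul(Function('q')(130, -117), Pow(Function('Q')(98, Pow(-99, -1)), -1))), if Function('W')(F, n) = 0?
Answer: Rational(217191540, 18749) ≈ 11584.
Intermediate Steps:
Function('q')(o, d) = Mul(d, Add(-32, o)) (Function('q')(o, d) = Mul(Add(o, -32), Add(d, 0)) = Mul(Add(-32, o), d) = Mul(d, Add(-32, o)))
Add(Mul(-43746, Pow(-37498, -1)), Mul(Function('q')(130, -117), Pow(Function('Q')(98, Pow(-99, -1)), -1))) = Add(Mul(-43746, Pow(-37498, -1)), Mul(Mul(-117, Add(-32, 130)), Pow(Mul(98, Pow(-99, -1)), -1))) = Add(Mul(-43746, Rational(-1, 37498)), Mul(Mul(-117, 98), Pow(Mul(98, Rational(-1, 99)), -1))) = Add(Rational(21873, 18749), Mul(-11466, Pow(Rational(-98, 99), -1))) = Add(Rational(21873, 18749), Mul(-11466, Rational(-99, 98))) = Add(Rational(21873, 18749), 11583) = Rational(217191540, 18749)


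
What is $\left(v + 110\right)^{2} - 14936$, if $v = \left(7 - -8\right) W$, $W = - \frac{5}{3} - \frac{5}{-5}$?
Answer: $-4936$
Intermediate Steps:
$W = - \frac{2}{3}$ ($W = \left(-5\right) \frac{1}{3} - -1 = - \frac{5}{3} + 1 = - \frac{2}{3} \approx -0.66667$)
$v = -10$ ($v = \left(7 - -8\right) \left(- \frac{2}{3}\right) = \left(7 + 8\right) \left(- \frac{2}{3}\right) = 15 \left(- \frac{2}{3}\right) = -10$)
$\left(v + 110\right)^{2} - 14936 = \left(-10 + 110\right)^{2} - 14936 = 100^{2} - 14936 = 10000 - 14936 = -4936$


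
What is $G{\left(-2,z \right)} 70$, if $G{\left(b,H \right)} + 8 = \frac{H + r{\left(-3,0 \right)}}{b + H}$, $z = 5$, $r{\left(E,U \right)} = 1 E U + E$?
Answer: $- \frac{1540}{3} \approx -513.33$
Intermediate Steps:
$r{\left(E,U \right)} = E + E U$ ($r{\left(E,U \right)} = E U + E = E + E U$)
$G{\left(b,H \right)} = -8 + \frac{-3 + H}{H + b}$ ($G{\left(b,H \right)} = -8 + \frac{H - 3 \left(1 + 0\right)}{b + H} = -8 + \frac{H - 3}{H + b} = -8 + \frac{-3 + H}{H + b}$)
$G{\left(-2,z \right)} 70 = \frac{-3 - -16 - 35}{5 - 2} \cdot 70 = \frac{-3 + 16 - 35}{3} \cdot 70 = \frac{1}{3} \left(-22\right) 70 = \left(- \frac{22}{3}\right) 70 = - \frac{1540}{3}$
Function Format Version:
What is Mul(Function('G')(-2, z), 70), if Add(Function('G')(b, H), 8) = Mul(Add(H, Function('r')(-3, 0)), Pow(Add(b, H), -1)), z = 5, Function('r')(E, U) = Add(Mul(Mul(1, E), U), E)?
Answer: Rational(-1540, 3) ≈ -513.33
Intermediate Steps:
Function('r')(E, U) = Add(E, Mul(E, U)) (Function('r')(E, U) = Add(Mul(E, U), E) = Add(E, Mul(E, U)))
Function('G')(b, H) = Add(-8, Mul(Pow(Add(H, b), -1), Add(-3, H))) (Function('G')(b, H) = Add(-8, Mul(Add(H, Mul(-3, Add(1, 0))), Pow(Add(b, H), -1))) = Add(-8, Mul(Add(H, Mul(-3, 1)), Pow(Add(H, b), -1))) = Add(-8, Mul(Add(H, -3), Pow(Add(H, b), -1))) = Add(-8, Mul(Add(-3, H), Pow(Add(H, b), -1))) = Add(-8, Mul(Pow(Add(H, b), -1), Add(-3, H))))
Mul(Function('G')(-2, z), 70) = Mul(Mul(Pow(Add(5, -2), -1), Add(-3, Mul(-8, -2), Mul(-7, 5))), 70) = Mul(Mul(Pow(3, -1), Add(-3, 16, -35)), 70) = Mul(Mul(Rational(1, 3), -22), 70) = Mul(Rational(-22, 3), 70) = Rational(-1540, 3)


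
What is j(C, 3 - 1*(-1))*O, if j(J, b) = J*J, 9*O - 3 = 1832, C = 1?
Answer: 1835/9 ≈ 203.89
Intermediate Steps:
O = 1835/9 (O = 1/3 + (1/9)*1832 = 1/3 + 1832/9 = 1835/9 ≈ 203.89)
j(J, b) = J**2
j(C, 3 - 1*(-1))*O = 1**2*(1835/9) = 1*(1835/9) = 1835/9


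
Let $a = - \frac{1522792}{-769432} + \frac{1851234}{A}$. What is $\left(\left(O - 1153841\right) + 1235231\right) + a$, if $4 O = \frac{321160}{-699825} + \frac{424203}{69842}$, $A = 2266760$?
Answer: $\frac{79938433965166540308287}{982114627920582360} \approx 81394.0$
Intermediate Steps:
$O = \frac{252937703}{180192360}$ ($O = \frac{\frac{321160}{-699825} + \frac{424203}{69842}}{4} = \frac{321160 \left(- \frac{1}{699825}\right) + 424203 \cdot \frac{1}{69842}}{4} = \frac{- \frac{296}{645} + \frac{424203}{69842}}{4} = \frac{1}{4} \cdot \frac{252937703}{45048090} = \frac{252937703}{180192360} \approx 1.4037$)
$a = \frac{304762667063}{109007355020}$ ($a = - \frac{1522792}{-769432} + \frac{1851234}{2266760} = \left(-1522792\right) \left(- \frac{1}{769432}\right) + 1851234 \cdot \frac{1}{2266760} = \frac{190349}{96179} + \frac{925617}{1133380} = \frac{304762667063}{109007355020} \approx 2.7958$)
$\left(\left(O - 1153841\right) + 1235231\right) + a = \left(\left(\frac{252937703}{180192360} - 1153841\right) + 1235231\right) + \frac{304762667063}{109007355020} = \left(- \frac{207913079917057}{180192360} + 1235231\right) + \frac{304762667063}{109007355020} = \frac{14666109118103}{180192360} + \frac{304762667063}{109007355020} = \frac{79938433965166540308287}{982114627920582360}$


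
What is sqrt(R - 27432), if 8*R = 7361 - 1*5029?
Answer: I*sqrt(108562)/2 ≈ 164.74*I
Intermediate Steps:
R = 583/2 (R = (7361 - 1*5029)/8 = (7361 - 5029)/8 = (1/8)*2332 = 583/2 ≈ 291.50)
sqrt(R - 27432) = sqrt(583/2 - 27432) = sqrt(-54281/2) = I*sqrt(108562)/2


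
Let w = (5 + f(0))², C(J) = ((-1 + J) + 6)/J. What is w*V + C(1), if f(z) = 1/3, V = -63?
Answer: -1786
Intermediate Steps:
f(z) = ⅓
C(J) = (5 + J)/J
w = 256/9 (w = (5 + ⅓)² = (16/3)² = 256/9 ≈ 28.444)
w*V + C(1) = (256/9)*(-63) + (5 + 1)/1 = -1792 + 1*6 = -1792 + 6 = -1786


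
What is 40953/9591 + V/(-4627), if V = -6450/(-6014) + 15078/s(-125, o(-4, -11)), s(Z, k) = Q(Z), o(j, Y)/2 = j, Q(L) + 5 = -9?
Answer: 200274972097/44481104633 ≈ 4.5025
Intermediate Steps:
Q(L) = -14 (Q(L) = -5 - 9 = -14)
o(j, Y) = 2*j
s(Z, k) = -14
V = -3235314/3007 (V = -6450/(-6014) + 15078/(-14) = -6450*(-1/6014) + 15078*(-1/14) = 3225/3007 - 1077 = -3235314/3007 ≈ -1075.9)
40953/9591 + V/(-4627) = 40953/9591 - 3235314/3007/(-4627) = 40953*(1/9591) - 3235314/3007*(-1/4627) = 13651/3197 + 3235314/13913389 = 200274972097/44481104633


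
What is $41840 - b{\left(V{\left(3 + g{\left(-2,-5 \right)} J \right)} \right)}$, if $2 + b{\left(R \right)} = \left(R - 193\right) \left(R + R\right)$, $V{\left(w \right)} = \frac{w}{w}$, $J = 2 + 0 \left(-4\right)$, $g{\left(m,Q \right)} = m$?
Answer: $42226$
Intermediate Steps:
$J = 2$ ($J = 2 + 0 = 2$)
$V{\left(w \right)} = 1$
$b{\left(R \right)} = -2 + 2 R \left(-193 + R\right)$ ($b{\left(R \right)} = -2 + \left(R - 193\right) \left(R + R\right) = -2 + \left(-193 + R\right) 2 R = -2 + 2 R \left(-193 + R\right)$)
$41840 - b{\left(V{\left(3 + g{\left(-2,-5 \right)} J \right)} \right)} = 41840 - \left(-2 - 386 + 2 \cdot 1^{2}\right) = 41840 - \left(-2 - 386 + 2 \cdot 1\right) = 41840 - \left(-2 - 386 + 2\right) = 41840 - -386 = 41840 + 386 = 42226$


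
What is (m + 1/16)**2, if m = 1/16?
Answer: 1/64 ≈ 0.015625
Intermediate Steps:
m = 1/16 ≈ 0.062500
(m + 1/16)**2 = (1/16 + 1/16)**2 = (1/8)**2 = 1/64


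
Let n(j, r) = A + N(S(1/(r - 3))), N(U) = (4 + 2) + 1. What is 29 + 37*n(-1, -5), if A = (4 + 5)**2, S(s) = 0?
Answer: 3285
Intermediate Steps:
A = 81 (A = 9**2 = 81)
N(U) = 7 (N(U) = 6 + 1 = 7)
n(j, r) = 88 (n(j, r) = 81 + 7 = 88)
29 + 37*n(-1, -5) = 29 + 37*88 = 29 + 3256 = 3285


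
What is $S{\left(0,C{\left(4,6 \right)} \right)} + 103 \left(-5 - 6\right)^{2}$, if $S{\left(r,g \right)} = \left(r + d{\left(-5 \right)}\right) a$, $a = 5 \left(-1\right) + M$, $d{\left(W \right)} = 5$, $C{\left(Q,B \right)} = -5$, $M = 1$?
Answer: $12443$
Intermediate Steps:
$a = -4$ ($a = 5 \left(-1\right) + 1 = -5 + 1 = -4$)
$S{\left(r,g \right)} = -20 - 4 r$ ($S{\left(r,g \right)} = \left(r + 5\right) \left(-4\right) = \left(5 + r\right) \left(-4\right) = -20 - 4 r$)
$S{\left(0,C{\left(4,6 \right)} \right)} + 103 \left(-5 - 6\right)^{2} = \left(-20 - 0\right) + 103 \left(-5 - 6\right)^{2} = \left(-20 + 0\right) + 103 \left(-11\right)^{2} = -20 + 103 \cdot 121 = -20 + 12463 = 12443$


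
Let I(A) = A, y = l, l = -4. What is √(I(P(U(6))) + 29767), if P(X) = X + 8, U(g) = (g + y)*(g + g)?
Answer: 3*√3311 ≈ 172.62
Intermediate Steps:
y = -4
U(g) = 2*g*(-4 + g) (U(g) = (g - 4)*(g + g) = (-4 + g)*(2*g) = 2*g*(-4 + g))
P(X) = 8 + X
√(I(P(U(6))) + 29767) = √((8 + 2*6*(-4 + 6)) + 29767) = √((8 + 2*6*2) + 29767) = √((8 + 24) + 29767) = √(32 + 29767) = √29799 = 3*√3311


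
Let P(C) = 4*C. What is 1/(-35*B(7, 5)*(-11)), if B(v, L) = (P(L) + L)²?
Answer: 1/240625 ≈ 4.1558e-6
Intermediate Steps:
B(v, L) = 25*L² (B(v, L) = (4*L + L)² = (5*L)² = 25*L²)
1/(-35*B(7, 5)*(-11)) = 1/(-875*5²*(-11)) = 1/(-875*25*(-11)) = 1/(-35*625*(-11)) = 1/(-21875*(-11)) = 1/240625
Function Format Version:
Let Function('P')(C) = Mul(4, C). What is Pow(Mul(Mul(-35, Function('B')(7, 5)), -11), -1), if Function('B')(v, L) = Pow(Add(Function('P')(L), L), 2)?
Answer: Rational(1, 240625) ≈ 4.1558e-6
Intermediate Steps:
Function('B')(v, L) = Mul(25, Pow(L, 2)) (Function('B')(v, L) = Pow(Add(Mul(4, L), L), 2) = Pow(Mul(5, L), 2) = Mul(25, Pow(L, 2)))
Pow(Mul(Mul(-35, Function('B')(7, 5)), -11), -1) = Pow(Mul(Mul(-35, Mul(25, Pow(5, 2))), -11), -1) = Pow(Mul(Mul(-35, Mul(25, 25)), -11), -1) = Pow(Mul(Mul(-35, 625), -11), -1) = Pow(Mul(-21875, -11), -1) = Pow(240625, -1) = Rational(1, 240625)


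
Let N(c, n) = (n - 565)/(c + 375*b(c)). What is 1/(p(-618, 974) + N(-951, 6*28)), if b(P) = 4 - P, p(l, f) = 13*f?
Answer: 357174/4522536791 ≈ 7.8977e-5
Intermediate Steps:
N(c, n) = (-565 + n)/(1500 - 374*c) (N(c, n) = (n - 565)/(c + 375*(4 - c)) = (-565 + n)/(c + (1500 - 375*c)) = (-565 + n)/(1500 - 374*c))
1/(p(-618, 974) + N(-951, 6*28)) = 1/(13*974 + (-565 + 6*28)/(2*(750 - 187*(-951)))) = 1/(12662 + (-565 + 168)/(2*(750 + 177837))) = 1/(12662 + (1/2)*(-397)/178587) = 1/(12662 + (1/2)*(1/178587)*(-397)) = 1/(12662 - 397/357174) = 1/(4522536791/357174) = 357174/4522536791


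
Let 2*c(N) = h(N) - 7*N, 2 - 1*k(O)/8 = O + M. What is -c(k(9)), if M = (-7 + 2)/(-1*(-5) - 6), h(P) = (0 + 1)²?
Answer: -673/2 ≈ -336.50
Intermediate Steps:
h(P) = 1 (h(P) = 1² = 1)
M = 5 (M = -5/(5 - 6) = -5/(-1) = -5*(-1) = 5)
k(O) = -24 - 8*O (k(O) = 16 - 8*(O + 5) = 16 - 8*(5 + O) = 16 + (-40 - 8*O) = -24 - 8*O)
c(N) = ½ - 7*N/2 (c(N) = (1 - 7*N)/2 = ½ - 7*N/2)
-c(k(9)) = -(½ - 7*(-24 - 8*9)/2) = -(½ - 7*(-24 - 72)/2) = -(½ - 7/2*(-96)) = -(½ + 336) = -1*673/2 = -673/2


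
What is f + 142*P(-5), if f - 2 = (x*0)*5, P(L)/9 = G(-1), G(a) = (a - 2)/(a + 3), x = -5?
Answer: -1915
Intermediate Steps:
G(a) = (-2 + a)/(3 + a)
P(L) = -27/2 (P(L) = 9*((-2 - 1)/(3 - 1)) = 9*(-3/2) = -27/2)
f = 2 (f = 2 - 5*0*5 = 2 + 0*5 = 2 + 0 = 2)
f + 142*P(-5) = 2 + 142*(-27/2) = 2 - 1917 = -1915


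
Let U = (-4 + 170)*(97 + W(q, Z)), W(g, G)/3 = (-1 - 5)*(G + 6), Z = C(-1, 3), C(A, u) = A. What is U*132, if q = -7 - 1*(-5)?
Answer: 153384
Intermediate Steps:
Z = -1
q = -2 (q = -7 + 5 = -2)
W(g, G) = -108 - 18*G (W(g, G) = 3*((-1 - 5)*(G + 6)) = 3*(-6*(6 + G)) = 3*(-36 - 6*G) = -108 - 18*G)
U = 1162 (U = (-4 + 170)*(97 + (-108 - 18*(-1))) = 166*(97 + (-108 + 18)) = 166*(97 - 90) = 166*7 = 1162)
U*132 = 1162*132 = 153384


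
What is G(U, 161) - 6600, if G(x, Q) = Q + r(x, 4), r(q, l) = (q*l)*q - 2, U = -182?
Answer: 126055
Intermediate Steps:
r(q, l) = -2 + l*q**2 (r(q, l) = (l*q)*q - 2 = l*q**2 - 2 = -2 + l*q**2)
G(x, Q) = -2 + Q + 4*x**2 (G(x, Q) = Q + (-2 + 4*x**2) = -2 + Q + 4*x**2)
G(U, 161) - 6600 = (-2 + 161 + 4*(-182)**2) - 6600 = (-2 + 161 + 4*33124) - 6600 = (-2 + 161 + 132496) - 6600 = 132655 - 6600 = 126055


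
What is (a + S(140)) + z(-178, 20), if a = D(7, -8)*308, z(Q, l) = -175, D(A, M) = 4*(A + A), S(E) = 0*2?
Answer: 17073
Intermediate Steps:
S(E) = 0
D(A, M) = 8*A (D(A, M) = 4*(2*A) = 8*A)
a = 17248 (a = (8*7)*308 = 56*308 = 17248)
(a + S(140)) + z(-178, 20) = (17248 + 0) - 175 = 17248 - 175 = 17073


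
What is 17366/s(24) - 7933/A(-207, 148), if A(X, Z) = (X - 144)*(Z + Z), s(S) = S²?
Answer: 12561301/415584 ≈ 30.226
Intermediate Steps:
A(X, Z) = 2*Z*(-144 + X) (A(X, Z) = (-144 + X)*(2*Z) = 2*Z*(-144 + X))
17366/s(24) - 7933/A(-207, 148) = 17366/(24²) - 7933*1/(296*(-144 - 207)) = 17366/576 - 7933/(2*148*(-351)) = 17366*(1/576) - 7933/(-103896) = 8683/288 - 7933*(-1/103896) = 8683/288 + 7933/103896 = 12561301/415584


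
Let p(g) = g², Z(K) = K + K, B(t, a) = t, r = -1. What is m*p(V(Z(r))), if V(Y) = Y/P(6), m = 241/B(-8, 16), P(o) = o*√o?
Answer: -241/432 ≈ -0.55787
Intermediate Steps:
P(o) = o^(3/2)
Z(K) = 2*K
m = -241/8 (m = 241/(-8) = 241*(-⅛) = -241/8 ≈ -30.125)
V(Y) = Y*√6/36 (V(Y) = Y/(6^(3/2)) = Y/((6*√6)) = Y*(√6/36) = Y*√6/36)
m*p(V(Z(r))) = -241*((2*(-1))*√6/36)²/8 = -241*((1/36)*(-2)*√6)²/8 = -241*(-√6/18)²/8 = -241/8*1/54 = -241/432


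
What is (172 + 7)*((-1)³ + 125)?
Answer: 22196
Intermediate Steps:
(172 + 7)*((-1)³ + 125) = 179*(-1 + 125) = 179*124 = 22196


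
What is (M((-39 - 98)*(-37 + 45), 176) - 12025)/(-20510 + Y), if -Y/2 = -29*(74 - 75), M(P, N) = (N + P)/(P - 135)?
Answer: 14801855/25319208 ≈ 0.58461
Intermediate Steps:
M(P, N) = (N + P)/(-135 + P)
Y = -58 (Y = -(-58)*(74 - 75) = -(-58)*(-1) = -2*29 = -58)
(M((-39 - 98)*(-37 + 45), 176) - 12025)/(-20510 + Y) = ((176 + (-39 - 98)*(-37 + 45))/(-135 + (-39 - 98)*(-37 + 45)) - 12025)/(-20510 - 58) = ((176 - 137*8)/(-135 - 137*8) - 12025)/(-20568) = ((176 - 1096)/(-135 - 1096) - 12025)*(-1/20568) = (-920/(-1231) - 12025)*(-1/20568) = (-1/1231*(-920) - 12025)*(-1/20568) = (920/1231 - 12025)*(-1/20568) = -14801855/1231*(-1/20568) = 14801855/25319208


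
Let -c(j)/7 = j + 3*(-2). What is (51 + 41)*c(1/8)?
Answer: 7567/2 ≈ 3783.5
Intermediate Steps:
c(j) = 42 - 7*j (c(j) = -7*(j + 3*(-2)) = -7*(j - 6) = -7*(-6 + j) = 42 - 7*j)
(51 + 41)*c(1/8) = (51 + 41)*(42 - 7/8) = 92*(42 - 7*⅛) = 92*(42 - 7/8) = 92*(329/8) = 7567/2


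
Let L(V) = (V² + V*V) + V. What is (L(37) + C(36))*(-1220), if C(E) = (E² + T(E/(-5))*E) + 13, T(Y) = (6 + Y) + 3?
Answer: -5061536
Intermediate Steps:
T(Y) = 9 + Y
C(E) = 13 + E² + E*(9 - E/5) (C(E) = (E² + (9 + E/(-5))*E) + 13 = (E² + (9 + E*(-⅕))*E) + 13 = (E² + (9 - E/5)*E) + 13 = (E² + E*(9 - E/5)) + 13 = 13 + E² + E*(9 - E/5))
L(V) = V + 2*V² (L(V) = (V² + V²) + V = 2*V² + V = V + 2*V²)
(L(37) + C(36))*(-1220) = (37*(1 + 2*37) + (13 + 9*36 + (⅘)*36²))*(-1220) = (37*(1 + 74) + (13 + 324 + (⅘)*1296))*(-1220) = (37*75 + (13 + 324 + 5184/5))*(-1220) = (2775 + 6869/5)*(-1220) = (20744/5)*(-1220) = -5061536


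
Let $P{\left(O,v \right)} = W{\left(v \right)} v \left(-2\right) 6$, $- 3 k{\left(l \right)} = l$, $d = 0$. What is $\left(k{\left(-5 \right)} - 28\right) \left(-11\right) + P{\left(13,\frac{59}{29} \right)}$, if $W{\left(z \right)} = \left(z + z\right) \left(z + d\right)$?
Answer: $\frac{6406753}{73167} \approx 87.563$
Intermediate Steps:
$k{\left(l \right)} = - \frac{l}{3}$
$W{\left(z \right)} = 2 z^{2}$ ($W{\left(z \right)} = \left(z + z\right) \left(z + 0\right) = 2 z z = 2 z^{2}$)
$P{\left(O,v \right)} = - 24 v^{3}$ ($P{\left(O,v \right)} = 2 v^{2} v \left(-2\right) 6 = 2 v^{3} \left(-2\right) 6 = - 4 v^{3} \cdot 6 = - 24 v^{3}$)
$\left(k{\left(-5 \right)} - 28\right) \left(-11\right) + P{\left(13,\frac{59}{29} \right)} = \left(\left(- \frac{1}{3}\right) \left(-5\right) - 28\right) \left(-11\right) - 24 \left(\frac{59}{29}\right)^{3} = \left(\frac{5}{3} - 28\right) \left(-11\right) - 24 \left(59 \cdot \frac{1}{29}\right)^{3} = \left(- \frac{79}{3}\right) \left(-11\right) - 24 \left(\frac{59}{29}\right)^{3} = \frac{869}{3} - \frac{4929096}{24389} = \frac{6406753}{73167}$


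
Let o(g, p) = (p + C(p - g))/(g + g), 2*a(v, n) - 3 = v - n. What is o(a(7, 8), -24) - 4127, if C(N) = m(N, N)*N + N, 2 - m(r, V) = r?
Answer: -4489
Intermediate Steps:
m(r, V) = 2 - r
C(N) = N + N*(2 - N) (C(N) = (2 - N)*N + N = N*(2 - N) + N = N + N*(2 - N))
a(v, n) = 3/2 + v/2 - n/2 (a(v, n) = 3/2 + (v - n)/2 = 3/2 + (v/2 - n/2) = 3/2 + v/2 - n/2)
o(g, p) = (p + (p - g)*(3 + g - p))/(2*g) (o(g, p) = (p + (p - g)*(3 - (p - g)))/(g + g) = (p + (p - g)*(3 + (g - p)))/((2*g)) = (p + (p - g)*(3 + g - p))*(1/(2*g)) = (p + (p - g)*(3 + g - p))/(2*g))
o(a(7, 8), -24) - 4127 = (-24 - ((3/2 + (1/2)*7 - 1/2*8) - 1*(-24))*(3 + (3/2 + (1/2)*7 - 1/2*8) - 1*(-24)))/(2*(3/2 + (1/2)*7 - 1/2*8)) - 4127 = (-24 - ((3/2 + 7/2 - 4) + 24)*(3 + (3/2 + 7/2 - 4) + 24))/(2*(3/2 + 7/2 - 4)) - 4127 = (1/2)*(-24 - (1 + 24)*(3 + 1 + 24))/1 - 4127 = (1/2)*1*(-24 - 1*25*28) - 4127 = (1/2)*1*(-24 - 700) - 4127 = (1/2)*1*(-724) - 4127 = -362 - 4127 = -4489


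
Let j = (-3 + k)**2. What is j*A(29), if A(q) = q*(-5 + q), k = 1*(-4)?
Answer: 34104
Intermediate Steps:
k = -4
j = 49 (j = (-3 - 4)**2 = (-7)**2 = 49)
j*A(29) = 49*(29*(-5 + 29)) = 49*(29*24) = 49*696 = 34104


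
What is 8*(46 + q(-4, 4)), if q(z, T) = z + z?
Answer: 304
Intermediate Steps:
q(z, T) = 2*z
8*(46 + q(-4, 4)) = 8*(46 + 2*(-4)) = 8*(46 - 8) = 8*38 = 304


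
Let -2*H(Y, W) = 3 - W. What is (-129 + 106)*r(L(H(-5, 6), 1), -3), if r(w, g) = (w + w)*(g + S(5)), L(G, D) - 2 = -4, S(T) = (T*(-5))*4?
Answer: -9476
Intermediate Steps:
H(Y, W) = -3/2 + W/2 (H(Y, W) = -(3 - W)/2 = -3/2 + W/2)
S(T) = -20*T (S(T) = -5*T*4 = -20*T)
L(G, D) = -2 (L(G, D) = 2 - 4 = -2)
r(w, g) = 2*w*(-100 + g) (r(w, g) = (w + w)*(g - 20*5) = (2*w)*(g - 100) = (2*w)*(-100 + g) = 2*w*(-100 + g))
(-129 + 106)*r(L(H(-5, 6), 1), -3) = (-129 + 106)*(2*(-2)*(-100 - 3)) = -46*(-2)*(-103) = -23*412 = -9476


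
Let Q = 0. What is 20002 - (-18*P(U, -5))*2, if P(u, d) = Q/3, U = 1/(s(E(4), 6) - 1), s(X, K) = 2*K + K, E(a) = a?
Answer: 20002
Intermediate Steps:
s(X, K) = 3*K
U = 1/17 (U = 1/(3*6 - 1) = 1/(18 - 1) = 1/17 ≈ 0.058824)
P(u, d) = 0 (P(u, d) = 0/3 = 0*(⅓) = 0)
20002 - (-18*P(U, -5))*2 = 20002 - (-18*0)*2 = 20002 - 0*2 = 20002 - 1*0 = 20002 + 0 = 20002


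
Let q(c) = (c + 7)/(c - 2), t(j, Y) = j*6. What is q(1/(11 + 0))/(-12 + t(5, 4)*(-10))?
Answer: 1/84 ≈ 0.011905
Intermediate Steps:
t(j, Y) = 6*j
q(c) = (7 + c)/(-2 + c)
q(1/(11 + 0))/(-12 + t(5, 4)*(-10)) = ((7 + 1/(11 + 0))/(-2 + 1/(11 + 0)))/(-12 + (6*5)*(-10)) = ((7 + 1/11)/(-2 + 1/11))/(-12 + 30*(-10)) = ((7 + 1/11)/(-2 + 1/11))/(-12 - 300) = ((78/11)/(-21/11))/(-312) = -11/21*78/11*(-1/312) = -26/7*(-1/312) = 1/84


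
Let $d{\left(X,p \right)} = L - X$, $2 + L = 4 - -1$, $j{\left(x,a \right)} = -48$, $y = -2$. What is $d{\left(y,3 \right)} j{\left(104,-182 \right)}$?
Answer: $-240$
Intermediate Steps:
$L = 3$ ($L = -2 + \left(4 - -1\right) = -2 + \left(4 + 1\right) = -2 + 5 = 3$)
$d{\left(X,p \right)} = 3 - X$
$d{\left(y,3 \right)} j{\left(104,-182 \right)} = \left(3 - -2\right) \left(-48\right) = \left(3 + 2\right) \left(-48\right) = 5 \left(-48\right) = -240$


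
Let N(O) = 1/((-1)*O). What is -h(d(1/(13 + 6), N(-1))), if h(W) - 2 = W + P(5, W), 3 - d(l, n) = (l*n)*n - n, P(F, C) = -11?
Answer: 96/19 ≈ 5.0526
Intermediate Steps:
N(O) = -1/O
d(l, n) = 3 + n - l*n² (d(l, n) = 3 - ((l*n)*n - n) = 3 - (l*n² - n) = 3 - (-n + l*n²) = 3 + (n - l*n²) = 3 + n - l*n²)
h(W) = -9 + W (h(W) = 2 + (W - 11) = 2 + (-11 + W) = -9 + W)
-h(d(1/(13 + 6), N(-1))) = -(-9 + (3 - 1/(-1) - (-1/(-1))²/(13 + 6))) = -(-9 + (3 - 1*(-1) - 1*(-1*(-1))²/19)) = -(-9 + (3 + 1 - 1*1/19*1²)) = -(-9 + (3 + 1 - 1*1/19*1)) = -(-9 + (3 + 1 - 1/19)) = -(-9 + 75/19) = -1*(-96/19) = 96/19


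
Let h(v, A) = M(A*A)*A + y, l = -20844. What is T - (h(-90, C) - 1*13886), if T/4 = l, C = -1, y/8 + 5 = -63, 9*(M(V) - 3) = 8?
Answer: -620479/9 ≈ -68942.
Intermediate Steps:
M(V) = 35/9 (M(V) = 3 + (⅑)*8 = 3 + 8/9 = 35/9)
y = -544 (y = -40 + 8*(-63) = -40 - 504 = -544)
h(v, A) = -544 + 35*A/9 (h(v, A) = 35*A/9 - 544 = -544 + 35*A/9)
T = -83376 (T = 4*(-20844) = -83376)
T - (h(-90, C) - 1*13886) = -83376 - ((-544 + (35/9)*(-1)) - 1*13886) = -83376 - ((-544 - 35/9) - 13886) = -83376 - (-4931/9 - 13886) = -83376 - 1*(-129905/9) = -83376 + 129905/9 = -620479/9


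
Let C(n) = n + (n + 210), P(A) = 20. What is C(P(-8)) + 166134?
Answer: 166384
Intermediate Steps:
C(n) = 210 + 2*n (C(n) = n + (210 + n) = 210 + 2*n)
C(P(-8)) + 166134 = (210 + 2*20) + 166134 = (210 + 40) + 166134 = 250 + 166134 = 166384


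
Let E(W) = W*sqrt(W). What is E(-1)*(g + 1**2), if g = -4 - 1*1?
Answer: 4*I ≈ 4.0*I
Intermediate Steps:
g = -5 (g = -4 - 1 = -5)
E(W) = W**(3/2)
E(-1)*(g + 1**2) = (-1)**(3/2)*(-5 + 1**2) = (-I)*(-5 + 1) = -I*(-4) = 4*I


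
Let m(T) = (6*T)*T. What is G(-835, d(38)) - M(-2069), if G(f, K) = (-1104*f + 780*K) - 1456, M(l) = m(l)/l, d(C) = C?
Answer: 962438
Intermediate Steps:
m(T) = 6*T²
M(l) = 6*l (M(l) = (6*l²)/l = 6*l)
G(f, K) = -1456 - 1104*f + 780*K
G(-835, d(38)) - M(-2069) = (-1456 - 1104*(-835) + 780*38) - 6*(-2069) = (-1456 + 921840 + 29640) - 1*(-12414) = 950024 + 12414 = 962438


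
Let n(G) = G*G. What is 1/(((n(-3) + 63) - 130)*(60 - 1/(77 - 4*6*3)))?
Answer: -5/17342 ≈ -0.00028832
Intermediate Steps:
n(G) = G**2
1/(((n(-3) + 63) - 130)*(60 - 1/(77 - 4*6*3))) = 1/((((-3)**2 + 63) - 130)*(60 - 1/(77 - 4*6*3))) = 1/(((9 + 63) - 130)*(60 - 1/(77 - 24*3))) = 1/((72 - 130)*(60 - 1/(77 - 72))) = 1/(-58*(60 - 1/5)) = 1/(-58*299/5) = 1/(-17342/5) = -5/17342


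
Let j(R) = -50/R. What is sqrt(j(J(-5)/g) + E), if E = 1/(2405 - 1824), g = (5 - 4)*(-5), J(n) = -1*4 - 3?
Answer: I*sqrt(12055169)/581 ≈ 5.976*I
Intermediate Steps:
J(n) = -7 (J(n) = -4 - 3 = -7)
g = -5 (g = 1*(-5) = -5)
E = 1/581 ≈ 0.0017212
sqrt(j(J(-5)/g) + E) = sqrt(-50/((-7/(-5))) + 1/581) = sqrt(-50/((-7*(-1/5))) + 1/581) = sqrt(-50/7/5 + 1/581) = sqrt(-50*5/7 + 1/581) = sqrt(-250/7 + 1/581) = sqrt(-20749/581) = I*sqrt(12055169)/581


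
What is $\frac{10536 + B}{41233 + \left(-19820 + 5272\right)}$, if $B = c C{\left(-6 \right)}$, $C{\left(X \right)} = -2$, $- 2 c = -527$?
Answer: $\frac{10009}{26685} \approx 0.37508$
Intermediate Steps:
$c = \frac{527}{2}$ ($c = \left(- \frac{1}{2}\right) \left(-527\right) = \frac{527}{2} \approx 263.5$)
$B = -527$ ($B = \frac{527}{2} \left(-2\right) = -527$)
$\frac{10536 + B}{41233 + \left(-19820 + 5272\right)} = \frac{10536 - 527}{41233 + \left(-19820 + 5272\right)} = \frac{10009}{41233 - 14548} = \frac{10009}{26685}$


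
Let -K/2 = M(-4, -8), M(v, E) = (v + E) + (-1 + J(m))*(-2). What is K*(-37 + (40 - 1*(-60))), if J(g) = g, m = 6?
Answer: 2772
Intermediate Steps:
M(v, E) = -10 + E + v (M(v, E) = (v + E) + (-1 + 6)*(-2) = (E + v) + 5*(-2) = (E + v) - 10 = -10 + E + v)
K = 44 (K = -2*(-10 - 8 - 4) = -2*(-22) = 44)
K*(-37 + (40 - 1*(-60))) = 44*(-37 + (40 - 1*(-60))) = 44*(-37 + (40 + 60)) = 44*(-37 + 100) = 44*63 = 2772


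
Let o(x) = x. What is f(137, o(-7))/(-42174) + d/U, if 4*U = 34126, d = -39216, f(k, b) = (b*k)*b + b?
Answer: -1711107823/359807481 ≈ -4.7556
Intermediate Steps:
f(k, b) = b + k*b² (f(k, b) = k*b² + b = b + k*b²)
U = 17063/2 (U = (¼)*34126 = 17063/2 ≈ 8531.5)
f(137, o(-7))/(-42174) + d/U = -7*(1 - 7*137)/(-42174) - 39216/17063/2 = -7*(1 - 959)*(-1/42174) - 39216*2/17063 = -7*(-958)*(-1/42174) - 78432/17063 = 6706*(-1/42174) - 78432/17063 = -3353/21087 - 78432/17063 = -1711107823/359807481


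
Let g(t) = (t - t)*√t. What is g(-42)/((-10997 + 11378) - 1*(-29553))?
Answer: 0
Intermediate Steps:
g(t) = 0 (g(t) = 0*√t = 0)
g(-42)/((-10997 + 11378) - 1*(-29553)) = 0/((-10997 + 11378) - 1*(-29553)) = 0/(381 + 29553) = 0/29934 = 0*(1/29934) = 0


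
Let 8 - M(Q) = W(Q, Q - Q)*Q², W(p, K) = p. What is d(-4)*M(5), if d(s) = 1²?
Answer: -117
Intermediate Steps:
d(s) = 1
M(Q) = 8 - Q³ (M(Q) = 8 - Q*Q² = 8 - Q³)
d(-4)*M(5) = 1*(8 - 1*5³) = 1*(8 - 1*125) = 1*(8 - 125) = 1*(-117) = -117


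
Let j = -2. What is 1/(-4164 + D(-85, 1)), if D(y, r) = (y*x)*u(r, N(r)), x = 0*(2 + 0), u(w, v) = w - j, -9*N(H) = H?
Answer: -1/4164 ≈ -0.00024015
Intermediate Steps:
N(H) = -H/9
u(w, v) = 2 + w (u(w, v) = w - 1*(-2) = w + 2 = 2 + w)
x = 0 (x = 0*2 = 0)
D(y, r) = 0 (D(y, r) = (y*0)*(2 + r) = 0*(2 + r) = 0)
1/(-4164 + D(-85, 1)) = 1/(-4164 + 0) = 1/(-4164) = -1/4164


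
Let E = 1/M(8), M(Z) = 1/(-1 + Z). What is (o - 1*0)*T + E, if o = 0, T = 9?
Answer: 7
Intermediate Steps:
E = 7 (E = 1/(1/(-1 + 8)) = 1/(1/7) = 7)
(o - 1*0)*T + E = (0 - 1*0)*9 + 7 = (0 + 0)*9 + 7 = 0*9 + 7 = 0 + 7 = 7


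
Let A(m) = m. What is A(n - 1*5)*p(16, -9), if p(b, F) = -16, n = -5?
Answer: 160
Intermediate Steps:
A(n - 1*5)*p(16, -9) = (-5 - 1*5)*(-16) = (-5 - 5)*(-16) = -10*(-16) = 160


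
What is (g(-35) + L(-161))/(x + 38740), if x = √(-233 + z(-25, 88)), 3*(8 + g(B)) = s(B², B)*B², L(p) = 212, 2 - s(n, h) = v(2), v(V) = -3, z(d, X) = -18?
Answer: 260991380/4502363553 - 6737*I*√251/4502363553 ≈ 0.057968 - 2.3706e-5*I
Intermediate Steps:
s(n, h) = 5 (s(n, h) = 2 - 1*(-3) = 2 + 3 = 5)
g(B) = -8 + 5*B²/3 (g(B) = -8 + (5*B²)/3 = -8 + 5*B²/3)
x = I*√251 (x = √(-233 - 18) = √(-251) = I*√251 ≈ 15.843*I)
(g(-35) + L(-161))/(x + 38740) = ((-8 + (5/3)*(-35)²) + 212)/(I*√251 + 38740) = ((-8 + (5/3)*1225) + 212)/(38740 + I*√251) = ((-8 + 6125/3) + 212)/(38740 + I*√251) = (6101/3 + 212)/(38740 + I*√251) = 6737/(3*(38740 + I*√251))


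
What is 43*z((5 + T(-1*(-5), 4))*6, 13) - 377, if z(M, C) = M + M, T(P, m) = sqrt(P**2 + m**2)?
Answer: 2203 + 516*sqrt(41) ≈ 5507.0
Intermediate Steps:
z(M, C) = 2*M
43*z((5 + T(-1*(-5), 4))*6, 13) - 377 = 43*(2*((5 + sqrt((-1*(-5))**2 + 4**2))*6)) - 377 = 43*(2*((5 + sqrt(5**2 + 16))*6)) - 377 = 43*(2*((5 + sqrt(25 + 16))*6)) - 377 = 43*(2*((5 + sqrt(41))*6)) - 377 = 43*(2*(30 + 6*sqrt(41))) - 377 = 43*(60 + 12*sqrt(41)) - 377 = (2580 + 516*sqrt(41)) - 377 = 2203 + 516*sqrt(41)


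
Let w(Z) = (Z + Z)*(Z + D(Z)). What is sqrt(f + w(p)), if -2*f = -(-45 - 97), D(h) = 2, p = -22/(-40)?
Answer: I*sqrt(27278)/20 ≈ 8.258*I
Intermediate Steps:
p = 11/20 (p = -22*(-1/40) = 11/20 ≈ 0.55000)
w(Z) = 2*Z*(2 + Z) (w(Z) = (Z + Z)*(Z + 2) = (2*Z)*(2 + Z) = 2*Z*(2 + Z))
f = -71 (f = -(-1)*(-45 - 97)/2 = -(-1)*(-142)/2 = -1/2*142 = -71)
sqrt(f + w(p)) = sqrt(-71 + 2*(11/20)*(2 + 11/20)) = sqrt(-71 + 2*(11/20)*(51/20)) = sqrt(-71 + 561/200) = sqrt(-13639/200) = I*sqrt(27278)/20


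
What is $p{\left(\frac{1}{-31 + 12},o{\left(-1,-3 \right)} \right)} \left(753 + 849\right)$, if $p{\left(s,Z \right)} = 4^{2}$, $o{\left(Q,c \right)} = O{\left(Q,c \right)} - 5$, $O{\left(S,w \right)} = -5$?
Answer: $25632$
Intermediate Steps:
$o{\left(Q,c \right)} = -10$ ($o{\left(Q,c \right)} = -5 - 5 = -10$)
$p{\left(s,Z \right)} = 16$
$p{\left(\frac{1}{-31 + 12},o{\left(-1,-3 \right)} \right)} \left(753 + 849\right) = 16 \left(753 + 849\right) = 16 \cdot 1602 = 25632$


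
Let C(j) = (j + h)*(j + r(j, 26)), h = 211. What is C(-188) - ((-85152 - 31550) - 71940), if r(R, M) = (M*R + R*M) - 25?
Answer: -41105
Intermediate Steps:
r(R, M) = -25 + 2*M*R (r(R, M) = (M*R + M*R) - 25 = 2*M*R - 25 = -25 + 2*M*R)
C(j) = (-25 + 53*j)*(211 + j) (C(j) = (j + 211)*(j + (-25 + 2*26*j)) = (211 + j)*(j + (-25 + 52*j)) = (211 + j)*(-25 + 53*j) = (-25 + 53*j)*(211 + j))
C(-188) - ((-85152 - 31550) - 71940) = (-5275 + 53*(-188)**2 + 11158*(-188)) - ((-85152 - 31550) - 71940) = (-5275 + 53*35344 - 2097704) - (-116702 - 71940) = (-5275 + 1873232 - 2097704) - 1*(-188642) = -229747 + 188642 = -41105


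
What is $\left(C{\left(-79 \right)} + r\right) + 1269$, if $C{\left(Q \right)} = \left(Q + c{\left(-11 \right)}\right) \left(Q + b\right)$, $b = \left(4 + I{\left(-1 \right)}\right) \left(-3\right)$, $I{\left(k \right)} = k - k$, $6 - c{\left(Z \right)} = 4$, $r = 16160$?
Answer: $24436$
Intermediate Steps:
$c{\left(Z \right)} = 2$ ($c{\left(Z \right)} = 6 - 4 = 2$)
$I{\left(k \right)} = 0$
$b = -12$ ($b = \left(4 + 0\right) \left(-3\right) = 4 \left(-3\right) = -12$)
$C{\left(Q \right)} = \left(-12 + Q\right) \left(2 + Q\right)$ ($C{\left(Q \right)} = \left(Q + 2\right) \left(Q - 12\right) = \left(2 + Q\right) \left(-12 + Q\right) = \left(-12 + Q\right) \left(2 + Q\right)$)
$\left(C{\left(-79 \right)} + r\right) + 1269 = \left(\left(-24 + \left(-79\right)^{2} - -790\right) + 16160\right) + 1269 = \left(\left(-24 + 6241 + 790\right) + 16160\right) + 1269 = \left(7007 + 16160\right) + 1269 = 23167 + 1269 = 24436$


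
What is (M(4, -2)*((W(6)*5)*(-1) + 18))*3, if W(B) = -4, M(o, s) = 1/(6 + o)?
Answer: 57/5 ≈ 11.400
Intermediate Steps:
(M(4, -2)*((W(6)*5)*(-1) + 18))*3 = ((-4*5*(-1) + 18)/(6 + 4))*3 = ((-20*(-1) + 18)/10)*3 = ((20 + 18)/10)*3 = ((⅒)*38)*3 = (19/5)*3 = 57/5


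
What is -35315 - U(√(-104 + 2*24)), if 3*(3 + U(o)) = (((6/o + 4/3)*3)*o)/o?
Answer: -105940/3 + 3*I*√14/14 ≈ -35313.0 + 0.80178*I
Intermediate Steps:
U(o) = -5/3 + 6/o (U(o) = -3 + ((((6/o + 4/3)*3)*o)/o)/3 = -3 + ((((4/3 + 6/o)*3)*o)/o)/3 = -3 + (((4 + 18/o)*o)/o)/3 = -3 + ((o*(4 + 18/o))/o)/3 = -3 + (4 + 18/o)/3 = -3 + (4/3 + 6/o) = -5/3 + 6/o)
-35315 - U(√(-104 + 2*24)) = -35315 - (-5/3 + 6/(√(-104 + 2*24))) = -35315 - (-5/3 + 6/(√(-104 + 48))) = -35315 - (-5/3 + 6/(√(-56))) = -35315 - (-5/3 + 6/((2*I*√14))) = -35315 - (-5/3 + 6*(-I*√14/28)) = -35315 - (-5/3 - 3*I*√14/14) = -35315 + (5/3 + 3*I*√14/14) = -105940/3 + 3*I*√14/14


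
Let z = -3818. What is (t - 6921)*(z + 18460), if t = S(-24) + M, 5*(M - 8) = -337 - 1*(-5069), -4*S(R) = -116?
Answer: -434691696/5 ≈ -8.6938e+7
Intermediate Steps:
S(R) = 29 (S(R) = -1/4*(-116) = 29)
M = 4772/5 (M = 8 + (-337 - 1*(-5069))/5 = 8 + (-337 + 5069)/5 = 8 + (1/5)*4732 = 8 + 4732/5 = 4772/5 ≈ 954.40)
t = 4917/5 (t = 29 + 4772/5 = 4917/5 ≈ 983.40)
(t - 6921)*(z + 18460) = (4917/5 - 6921)*(-3818 + 18460) = -29688/5*14642 = -434691696/5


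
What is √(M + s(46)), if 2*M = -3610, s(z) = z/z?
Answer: 2*I*√451 ≈ 42.474*I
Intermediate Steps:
s(z) = 1
M = -1805 (M = (½)*(-3610) = -1805)
√(M + s(46)) = √(-1805 + 1) = √(-1804) = 2*I*√451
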